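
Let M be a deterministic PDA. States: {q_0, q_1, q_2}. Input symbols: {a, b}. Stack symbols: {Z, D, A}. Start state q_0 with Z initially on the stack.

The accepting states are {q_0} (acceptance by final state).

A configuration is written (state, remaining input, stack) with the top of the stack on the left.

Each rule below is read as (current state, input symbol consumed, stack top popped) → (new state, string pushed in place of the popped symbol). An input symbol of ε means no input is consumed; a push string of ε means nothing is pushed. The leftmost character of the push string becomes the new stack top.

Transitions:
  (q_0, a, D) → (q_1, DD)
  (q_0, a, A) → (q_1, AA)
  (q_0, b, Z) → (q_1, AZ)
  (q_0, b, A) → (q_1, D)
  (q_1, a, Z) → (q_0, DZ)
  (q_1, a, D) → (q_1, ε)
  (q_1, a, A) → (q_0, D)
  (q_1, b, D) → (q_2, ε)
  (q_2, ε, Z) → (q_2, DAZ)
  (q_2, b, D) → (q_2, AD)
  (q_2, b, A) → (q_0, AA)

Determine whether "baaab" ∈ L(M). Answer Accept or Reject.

(q_0, baaab, Z)
  read b, top Z: go to q_1, push AZ → (q_1, aaab, AZ)
  read a, top A: go to q_0, push D → (q_0, aab, DZ)
  read a, top D: go to q_1, push DD → (q_1, ab, DDZ)
  read a, top D: go to q_1, push ε → (q_1, b, DZ)
  read b, top D: go to q_2, push ε → (q_2, ε, Z)
  ε-move, top Z: go to q_2, push DAZ → (q_2, ε, DAZ)
All input consumed; state q_2 ∉ F and no further ε-move applies.

Reject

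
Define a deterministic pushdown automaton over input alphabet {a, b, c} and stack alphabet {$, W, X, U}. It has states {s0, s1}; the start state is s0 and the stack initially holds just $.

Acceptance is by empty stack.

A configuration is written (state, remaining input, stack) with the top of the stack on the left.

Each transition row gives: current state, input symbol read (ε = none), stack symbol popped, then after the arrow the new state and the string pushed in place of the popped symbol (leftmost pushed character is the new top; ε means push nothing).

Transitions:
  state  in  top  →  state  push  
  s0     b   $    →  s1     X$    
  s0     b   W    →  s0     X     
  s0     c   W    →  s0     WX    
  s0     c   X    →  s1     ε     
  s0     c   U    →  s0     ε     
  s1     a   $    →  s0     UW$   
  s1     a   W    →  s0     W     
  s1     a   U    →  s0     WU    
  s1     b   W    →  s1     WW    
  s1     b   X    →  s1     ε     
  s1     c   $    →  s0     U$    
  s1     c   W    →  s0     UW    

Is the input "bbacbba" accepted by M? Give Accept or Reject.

(s0, bbacbba, $)
  read b, top $: go to s1, push X$ → (s1, bacbba, X$)
  read b, top X: go to s1, push ε → (s1, acbba, $)
  read a, top $: go to s0, push UW$ → (s0, cbba, UW$)
  read c, top U: go to s0, push ε → (s0, bba, W$)
  read b, top W: go to s0, push X → (s0, ba, X$)
No transition applies at (s0, ba, X$); input not fully consumed.

Reject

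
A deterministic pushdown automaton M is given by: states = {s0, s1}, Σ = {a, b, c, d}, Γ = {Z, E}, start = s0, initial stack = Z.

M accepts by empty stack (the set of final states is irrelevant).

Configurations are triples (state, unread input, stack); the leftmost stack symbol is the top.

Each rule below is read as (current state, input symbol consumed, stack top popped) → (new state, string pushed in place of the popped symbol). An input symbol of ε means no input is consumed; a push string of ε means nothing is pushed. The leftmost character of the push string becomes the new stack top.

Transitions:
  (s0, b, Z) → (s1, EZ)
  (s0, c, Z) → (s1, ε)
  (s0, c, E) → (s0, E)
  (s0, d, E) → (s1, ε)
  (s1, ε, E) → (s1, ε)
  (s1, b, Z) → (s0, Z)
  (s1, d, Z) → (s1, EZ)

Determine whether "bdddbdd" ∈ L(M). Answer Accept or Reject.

Reject

(s0, bdddbdd, Z)
  read b, top Z: go to s1, push EZ → (s1, dddbdd, EZ)
  ε-move, top E: go to s1, push ε → (s1, dddbdd, Z)
  read d, top Z: go to s1, push EZ → (s1, ddbdd, EZ)
  ε-move, top E: go to s1, push ε → (s1, ddbdd, Z)
  read d, top Z: go to s1, push EZ → (s1, dbdd, EZ)
  ε-move, top E: go to s1, push ε → (s1, dbdd, Z)
  read d, top Z: go to s1, push EZ → (s1, bdd, EZ)
  ε-move, top E: go to s1, push ε → (s1, bdd, Z)
  read b, top Z: go to s0, push Z → (s0, dd, Z)
No transition applies at (s0, dd, Z); input not fully consumed.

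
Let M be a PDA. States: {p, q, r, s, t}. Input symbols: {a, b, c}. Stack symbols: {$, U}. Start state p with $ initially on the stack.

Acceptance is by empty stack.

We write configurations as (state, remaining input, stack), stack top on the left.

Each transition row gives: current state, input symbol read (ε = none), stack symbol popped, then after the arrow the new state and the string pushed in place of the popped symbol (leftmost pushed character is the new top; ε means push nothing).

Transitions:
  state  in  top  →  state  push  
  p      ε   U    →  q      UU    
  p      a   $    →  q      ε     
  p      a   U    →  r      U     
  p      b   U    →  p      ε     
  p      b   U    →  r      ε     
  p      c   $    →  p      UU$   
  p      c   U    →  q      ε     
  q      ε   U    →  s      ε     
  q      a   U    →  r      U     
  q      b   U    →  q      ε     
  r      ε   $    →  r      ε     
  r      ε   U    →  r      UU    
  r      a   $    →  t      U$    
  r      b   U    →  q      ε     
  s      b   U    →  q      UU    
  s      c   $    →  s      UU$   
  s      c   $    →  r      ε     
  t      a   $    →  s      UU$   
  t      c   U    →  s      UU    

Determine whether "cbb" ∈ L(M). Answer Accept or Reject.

Accept

One accepting computation: (p, cbb, $) ⊢ (p, bb, UU$) ⊢ (p, b, U$) ⊢ (r, ε, $) ⊢ (r, ε, ε)
All input consumed and the stack is empty.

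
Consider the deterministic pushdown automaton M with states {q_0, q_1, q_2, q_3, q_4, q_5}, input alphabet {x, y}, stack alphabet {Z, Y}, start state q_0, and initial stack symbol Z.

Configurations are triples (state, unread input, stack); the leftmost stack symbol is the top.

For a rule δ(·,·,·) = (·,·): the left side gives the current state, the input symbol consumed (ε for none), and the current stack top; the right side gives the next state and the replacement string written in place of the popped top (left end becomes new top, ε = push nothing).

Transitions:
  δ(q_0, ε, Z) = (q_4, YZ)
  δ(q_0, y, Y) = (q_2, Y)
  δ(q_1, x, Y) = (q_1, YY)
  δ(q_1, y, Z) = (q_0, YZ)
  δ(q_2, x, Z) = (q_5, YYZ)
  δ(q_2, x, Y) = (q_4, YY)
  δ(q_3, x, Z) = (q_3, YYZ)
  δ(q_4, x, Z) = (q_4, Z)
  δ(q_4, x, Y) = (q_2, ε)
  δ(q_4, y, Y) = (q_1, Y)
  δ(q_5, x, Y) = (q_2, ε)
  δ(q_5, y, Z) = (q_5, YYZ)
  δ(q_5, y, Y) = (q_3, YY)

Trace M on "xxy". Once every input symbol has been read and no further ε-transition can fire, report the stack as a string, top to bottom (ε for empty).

YYYZ

(q_0, xxy, Z)
  ε-move, top Z: go to q_4, push YZ → (q_4, xxy, YZ)
  read x, top Y: go to q_2, push ε → (q_2, xy, Z)
  read x, top Z: go to q_5, push YYZ → (q_5, y, YYZ)
  read y, top Y: go to q_3, push YY → (q_3, ε, YYYZ)
All input consumed in state q_3 with stack YYYZ.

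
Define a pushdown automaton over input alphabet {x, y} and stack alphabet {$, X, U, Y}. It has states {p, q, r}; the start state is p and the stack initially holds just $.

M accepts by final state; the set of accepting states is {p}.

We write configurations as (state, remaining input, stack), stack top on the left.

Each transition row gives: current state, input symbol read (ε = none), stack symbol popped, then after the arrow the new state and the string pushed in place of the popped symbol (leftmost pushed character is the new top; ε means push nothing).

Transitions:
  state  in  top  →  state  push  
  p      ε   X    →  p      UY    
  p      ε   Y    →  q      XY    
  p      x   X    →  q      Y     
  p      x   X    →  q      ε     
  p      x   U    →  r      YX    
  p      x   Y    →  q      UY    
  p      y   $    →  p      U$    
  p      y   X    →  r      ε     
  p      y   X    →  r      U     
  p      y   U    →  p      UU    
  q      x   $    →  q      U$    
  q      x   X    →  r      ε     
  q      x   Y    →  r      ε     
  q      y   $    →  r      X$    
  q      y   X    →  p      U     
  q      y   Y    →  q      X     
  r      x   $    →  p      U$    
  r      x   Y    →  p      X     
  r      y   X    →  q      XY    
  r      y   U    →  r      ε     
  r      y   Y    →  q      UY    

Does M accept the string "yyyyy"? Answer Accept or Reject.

Accept

One accepting computation: (p, yyyyy, $) ⊢ (p, yyyy, U$) ⊢ (p, yyy, UU$) ⊢ (p, yy, UUU$) ⊢ (p, y, UUUU$) ⊢ (p, ε, UUUUU$)
All input consumed and state p ∈ F.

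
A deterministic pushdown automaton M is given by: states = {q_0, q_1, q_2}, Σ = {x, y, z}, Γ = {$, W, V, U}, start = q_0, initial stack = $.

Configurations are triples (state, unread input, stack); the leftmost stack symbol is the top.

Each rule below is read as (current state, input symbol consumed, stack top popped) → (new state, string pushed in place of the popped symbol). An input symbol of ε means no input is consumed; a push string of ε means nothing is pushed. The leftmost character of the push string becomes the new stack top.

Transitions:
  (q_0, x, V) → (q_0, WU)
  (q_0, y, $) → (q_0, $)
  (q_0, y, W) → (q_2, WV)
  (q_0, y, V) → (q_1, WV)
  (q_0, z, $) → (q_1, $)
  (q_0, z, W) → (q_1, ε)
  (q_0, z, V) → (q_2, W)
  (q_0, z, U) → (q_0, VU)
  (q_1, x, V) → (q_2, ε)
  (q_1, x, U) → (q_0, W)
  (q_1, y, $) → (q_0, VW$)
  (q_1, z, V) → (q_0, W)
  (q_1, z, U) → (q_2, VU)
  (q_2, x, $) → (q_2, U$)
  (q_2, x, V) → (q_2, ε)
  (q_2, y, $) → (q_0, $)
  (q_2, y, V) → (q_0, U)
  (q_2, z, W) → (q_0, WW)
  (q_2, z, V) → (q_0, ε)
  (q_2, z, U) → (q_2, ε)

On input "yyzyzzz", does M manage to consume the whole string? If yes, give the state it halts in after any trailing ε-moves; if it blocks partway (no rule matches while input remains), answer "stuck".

(q_0, yyzyzzz, $) ⊢ (q_0, yzyzzz, $) ⊢ (q_0, zyzzz, $) ⊢ (q_1, yzzz, $) ⊢ (q_0, zzz, VW$) ⊢ (q_2, zz, WW$) ⊢ (q_0, z, WWW$) ⊢ (q_1, ε, WW$)
All input consumed; M is in state q_1.

q_1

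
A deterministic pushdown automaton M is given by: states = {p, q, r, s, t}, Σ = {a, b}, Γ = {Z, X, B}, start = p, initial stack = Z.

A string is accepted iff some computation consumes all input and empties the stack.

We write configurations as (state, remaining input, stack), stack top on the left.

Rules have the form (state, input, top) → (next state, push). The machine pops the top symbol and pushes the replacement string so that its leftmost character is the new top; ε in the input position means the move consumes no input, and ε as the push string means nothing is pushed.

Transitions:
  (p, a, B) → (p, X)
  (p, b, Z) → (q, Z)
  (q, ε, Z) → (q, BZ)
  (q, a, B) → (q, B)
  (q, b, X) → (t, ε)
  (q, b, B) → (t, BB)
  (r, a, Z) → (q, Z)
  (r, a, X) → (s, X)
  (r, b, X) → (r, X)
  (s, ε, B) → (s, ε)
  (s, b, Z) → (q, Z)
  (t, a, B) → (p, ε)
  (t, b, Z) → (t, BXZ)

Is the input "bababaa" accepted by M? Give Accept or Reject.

(p, bababaa, Z) ⊢ (q, ababaa, Z) ⊢ (q, ababaa, BZ) ⊢ (q, babaa, BZ) ⊢ (t, abaa, BBZ) ⊢ (p, baa, BZ)
No transition applies at (p, baa, BZ); input not fully consumed.

Reject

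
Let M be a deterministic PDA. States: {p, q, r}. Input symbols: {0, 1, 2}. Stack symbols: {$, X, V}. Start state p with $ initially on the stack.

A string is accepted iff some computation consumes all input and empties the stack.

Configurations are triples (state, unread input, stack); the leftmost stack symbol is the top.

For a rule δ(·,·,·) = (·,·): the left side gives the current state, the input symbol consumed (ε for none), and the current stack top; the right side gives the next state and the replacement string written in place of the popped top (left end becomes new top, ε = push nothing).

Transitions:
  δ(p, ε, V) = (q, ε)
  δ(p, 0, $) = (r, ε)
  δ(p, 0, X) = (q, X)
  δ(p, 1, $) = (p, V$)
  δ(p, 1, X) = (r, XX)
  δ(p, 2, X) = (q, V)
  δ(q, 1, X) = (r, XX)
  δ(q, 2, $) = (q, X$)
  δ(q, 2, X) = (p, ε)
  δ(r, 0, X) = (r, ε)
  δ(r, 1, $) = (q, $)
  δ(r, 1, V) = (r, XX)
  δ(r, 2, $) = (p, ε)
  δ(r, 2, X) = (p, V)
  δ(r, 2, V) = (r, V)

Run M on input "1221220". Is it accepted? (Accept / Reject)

(p, 1221220, $) ⊢ (p, 221220, V$) ⊢ (q, 221220, $) ⊢ (q, 21220, X$) ⊢ (p, 1220, $) ⊢ (p, 220, V$) ⊢ (q, 220, $) ⊢ (q, 20, X$) ⊢ (p, 0, $) ⊢ (r, ε, ε)
All input consumed and the stack is empty.

Accept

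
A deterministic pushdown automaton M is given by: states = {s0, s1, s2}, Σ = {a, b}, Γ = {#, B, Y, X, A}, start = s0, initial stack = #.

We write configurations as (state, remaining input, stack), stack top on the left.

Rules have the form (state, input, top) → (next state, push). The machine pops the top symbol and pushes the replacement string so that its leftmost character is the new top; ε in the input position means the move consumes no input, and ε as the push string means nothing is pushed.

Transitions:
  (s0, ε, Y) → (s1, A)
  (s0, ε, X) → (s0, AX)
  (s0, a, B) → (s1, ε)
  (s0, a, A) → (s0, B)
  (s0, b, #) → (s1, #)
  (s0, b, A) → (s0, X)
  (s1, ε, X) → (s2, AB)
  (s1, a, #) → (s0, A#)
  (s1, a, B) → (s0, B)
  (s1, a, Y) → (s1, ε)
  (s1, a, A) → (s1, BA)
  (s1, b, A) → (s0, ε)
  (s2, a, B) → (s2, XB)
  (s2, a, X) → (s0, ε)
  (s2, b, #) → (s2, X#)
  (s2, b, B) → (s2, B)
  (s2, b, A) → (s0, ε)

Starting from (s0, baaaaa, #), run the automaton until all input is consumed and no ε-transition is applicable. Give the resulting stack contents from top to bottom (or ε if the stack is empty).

(s0, baaaaa, #) ⊢ (s1, aaaaa, #) ⊢ (s0, aaaa, A#) ⊢ (s0, aaa, B#) ⊢ (s1, aa, #) ⊢ (s0, a, A#) ⊢ (s0, ε, B#)
All input consumed in state s0 with stack B#.

B#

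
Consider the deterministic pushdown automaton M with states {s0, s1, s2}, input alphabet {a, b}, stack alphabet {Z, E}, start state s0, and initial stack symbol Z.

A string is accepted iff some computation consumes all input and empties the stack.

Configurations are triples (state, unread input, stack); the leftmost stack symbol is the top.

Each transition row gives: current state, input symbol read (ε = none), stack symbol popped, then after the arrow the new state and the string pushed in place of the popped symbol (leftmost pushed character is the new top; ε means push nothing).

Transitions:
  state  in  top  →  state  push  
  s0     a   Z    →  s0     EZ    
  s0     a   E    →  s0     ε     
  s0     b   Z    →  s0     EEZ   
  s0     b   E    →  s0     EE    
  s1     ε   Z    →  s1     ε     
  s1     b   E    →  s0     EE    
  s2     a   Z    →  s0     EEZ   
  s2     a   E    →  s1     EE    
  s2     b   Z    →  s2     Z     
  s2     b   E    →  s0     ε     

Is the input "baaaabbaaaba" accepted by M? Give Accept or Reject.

(s0, baaaabbaaaba, Z) ⊢ (s0, aaaabbaaaba, EEZ) ⊢ (s0, aaabbaaaba, EZ) ⊢ (s0, aabbaaaba, Z) ⊢ (s0, abbaaaba, EZ) ⊢ (s0, bbaaaba, Z) ⊢ (s0, baaaba, EEZ) ⊢ (s0, aaaba, EEEZ) ⊢ (s0, aaba, EEZ) ⊢ (s0, aba, EZ) ⊢ (s0, ba, Z) ⊢ (s0, a, EEZ) ⊢ (s0, ε, EZ)
All input consumed; stack is EZ, not empty, and no further ε-move applies.

Reject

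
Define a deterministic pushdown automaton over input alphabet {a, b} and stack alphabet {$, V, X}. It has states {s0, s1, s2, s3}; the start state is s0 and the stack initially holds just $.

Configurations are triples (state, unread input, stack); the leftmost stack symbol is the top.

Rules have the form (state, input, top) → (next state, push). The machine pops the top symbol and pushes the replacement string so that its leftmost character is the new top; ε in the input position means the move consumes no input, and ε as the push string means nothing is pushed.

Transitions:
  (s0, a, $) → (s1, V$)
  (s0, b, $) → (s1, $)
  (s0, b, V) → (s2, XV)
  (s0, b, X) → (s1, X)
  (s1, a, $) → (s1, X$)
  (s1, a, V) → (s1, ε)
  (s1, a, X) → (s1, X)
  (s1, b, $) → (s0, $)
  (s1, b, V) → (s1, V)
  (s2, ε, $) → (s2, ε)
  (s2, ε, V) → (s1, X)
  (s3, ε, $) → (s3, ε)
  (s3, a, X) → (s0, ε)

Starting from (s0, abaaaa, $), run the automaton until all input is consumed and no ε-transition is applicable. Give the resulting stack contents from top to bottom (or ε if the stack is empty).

(s0, abaaaa, $)
  read a, top $: go to s1, push V$ → (s1, baaaa, V$)
  read b, top V: go to s1, push V → (s1, aaaa, V$)
  read a, top V: go to s1, push ε → (s1, aaa, $)
  read a, top $: go to s1, push X$ → (s1, aa, X$)
  read a, top X: go to s1, push X → (s1, a, X$)
  read a, top X: go to s1, push X → (s1, ε, X$)
All input consumed in state s1 with stack X$.

X$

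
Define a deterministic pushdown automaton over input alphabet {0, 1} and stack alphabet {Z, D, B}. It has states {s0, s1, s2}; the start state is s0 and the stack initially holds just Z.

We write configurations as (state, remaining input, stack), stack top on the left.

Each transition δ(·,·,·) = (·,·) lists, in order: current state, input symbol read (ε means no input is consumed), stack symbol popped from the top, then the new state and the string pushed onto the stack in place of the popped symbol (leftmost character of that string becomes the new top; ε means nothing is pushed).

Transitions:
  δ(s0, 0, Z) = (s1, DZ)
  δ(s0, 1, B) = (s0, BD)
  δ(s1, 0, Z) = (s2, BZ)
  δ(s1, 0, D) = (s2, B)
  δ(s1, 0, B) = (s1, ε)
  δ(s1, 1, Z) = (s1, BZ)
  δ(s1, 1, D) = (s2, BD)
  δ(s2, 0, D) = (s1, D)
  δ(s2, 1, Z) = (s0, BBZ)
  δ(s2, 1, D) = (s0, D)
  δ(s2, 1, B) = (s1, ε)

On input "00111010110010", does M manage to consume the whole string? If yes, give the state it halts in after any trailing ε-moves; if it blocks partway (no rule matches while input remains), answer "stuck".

(s0, 00111010110010, Z)
  read 0, top Z: go to s1, push DZ → (s1, 0111010110010, DZ)
  read 0, top D: go to s2, push B → (s2, 111010110010, BZ)
  read 1, top B: go to s1, push ε → (s1, 11010110010, Z)
  read 1, top Z: go to s1, push BZ → (s1, 1010110010, BZ)
No transition for (s1, 1, top B); M blocks with input 1010110010 remaining.

stuck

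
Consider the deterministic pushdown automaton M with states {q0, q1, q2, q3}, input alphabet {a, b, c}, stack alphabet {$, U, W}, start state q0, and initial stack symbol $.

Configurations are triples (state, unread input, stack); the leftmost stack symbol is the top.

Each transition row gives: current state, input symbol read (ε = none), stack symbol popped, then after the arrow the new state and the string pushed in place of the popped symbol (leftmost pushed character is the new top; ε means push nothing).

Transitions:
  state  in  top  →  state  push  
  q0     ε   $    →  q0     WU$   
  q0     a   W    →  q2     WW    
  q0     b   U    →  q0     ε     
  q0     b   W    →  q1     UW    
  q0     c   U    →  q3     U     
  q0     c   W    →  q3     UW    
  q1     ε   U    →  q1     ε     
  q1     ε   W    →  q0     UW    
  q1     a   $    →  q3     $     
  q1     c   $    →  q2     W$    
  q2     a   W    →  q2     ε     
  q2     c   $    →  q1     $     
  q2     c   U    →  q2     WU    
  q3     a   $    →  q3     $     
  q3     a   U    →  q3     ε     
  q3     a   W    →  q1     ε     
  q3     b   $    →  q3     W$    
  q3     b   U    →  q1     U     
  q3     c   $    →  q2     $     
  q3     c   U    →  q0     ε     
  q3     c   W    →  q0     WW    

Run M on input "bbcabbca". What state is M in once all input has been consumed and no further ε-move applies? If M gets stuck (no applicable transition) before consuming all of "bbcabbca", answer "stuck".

stuck

(q0, bbcabbca, $) ⊢ (q0, bbcabbca, WU$) ⊢ (q1, bcabbca, UWU$) ⊢ (q1, bcabbca, WU$) ⊢ (q0, bcabbca, UWU$) ⊢ (q0, cabbca, WU$) ⊢ (q3, abbca, UWU$) ⊢ (q3, bbca, WU$)
No transition for (q3, b, top W); M blocks with input bbca remaining.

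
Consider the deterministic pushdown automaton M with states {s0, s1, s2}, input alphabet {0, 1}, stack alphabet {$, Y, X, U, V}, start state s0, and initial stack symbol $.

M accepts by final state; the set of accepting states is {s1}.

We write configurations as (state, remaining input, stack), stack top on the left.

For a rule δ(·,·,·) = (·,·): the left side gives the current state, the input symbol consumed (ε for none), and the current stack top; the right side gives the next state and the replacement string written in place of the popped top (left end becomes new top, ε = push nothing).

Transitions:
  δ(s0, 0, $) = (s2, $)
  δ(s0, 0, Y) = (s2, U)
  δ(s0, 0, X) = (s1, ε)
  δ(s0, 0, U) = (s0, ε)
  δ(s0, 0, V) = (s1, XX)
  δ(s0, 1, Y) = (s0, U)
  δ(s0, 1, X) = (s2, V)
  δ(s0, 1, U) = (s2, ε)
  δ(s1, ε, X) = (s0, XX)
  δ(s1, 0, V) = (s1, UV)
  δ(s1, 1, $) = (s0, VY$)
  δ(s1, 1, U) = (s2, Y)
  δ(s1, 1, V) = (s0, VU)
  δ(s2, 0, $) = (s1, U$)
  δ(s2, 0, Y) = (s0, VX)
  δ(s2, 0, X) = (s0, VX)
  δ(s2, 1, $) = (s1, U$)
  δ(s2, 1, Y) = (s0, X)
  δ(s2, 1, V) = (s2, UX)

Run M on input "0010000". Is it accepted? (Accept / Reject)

(s0, 0010000, $)
  read 0, top $: go to s2, push $ → (s2, 010000, $)
  read 0, top $: go to s1, push U$ → (s1, 10000, U$)
  read 1, top U: go to s2, push Y → (s2, 0000, Y$)
  read 0, top Y: go to s0, push VX → (s0, 000, VX$)
  read 0, top V: go to s1, push XX → (s1, 00, XXX$)
  ε-move, top X: go to s0, push XX → (s0, 00, XXXX$)
  read 0, top X: go to s1, push ε → (s1, 0, XXX$)
  ε-move, top X: go to s0, push XX → (s0, 0, XXXX$)
  read 0, top X: go to s1, push ε → (s1, ε, XXX$)
All input consumed; state s1 ∈ F.

Accept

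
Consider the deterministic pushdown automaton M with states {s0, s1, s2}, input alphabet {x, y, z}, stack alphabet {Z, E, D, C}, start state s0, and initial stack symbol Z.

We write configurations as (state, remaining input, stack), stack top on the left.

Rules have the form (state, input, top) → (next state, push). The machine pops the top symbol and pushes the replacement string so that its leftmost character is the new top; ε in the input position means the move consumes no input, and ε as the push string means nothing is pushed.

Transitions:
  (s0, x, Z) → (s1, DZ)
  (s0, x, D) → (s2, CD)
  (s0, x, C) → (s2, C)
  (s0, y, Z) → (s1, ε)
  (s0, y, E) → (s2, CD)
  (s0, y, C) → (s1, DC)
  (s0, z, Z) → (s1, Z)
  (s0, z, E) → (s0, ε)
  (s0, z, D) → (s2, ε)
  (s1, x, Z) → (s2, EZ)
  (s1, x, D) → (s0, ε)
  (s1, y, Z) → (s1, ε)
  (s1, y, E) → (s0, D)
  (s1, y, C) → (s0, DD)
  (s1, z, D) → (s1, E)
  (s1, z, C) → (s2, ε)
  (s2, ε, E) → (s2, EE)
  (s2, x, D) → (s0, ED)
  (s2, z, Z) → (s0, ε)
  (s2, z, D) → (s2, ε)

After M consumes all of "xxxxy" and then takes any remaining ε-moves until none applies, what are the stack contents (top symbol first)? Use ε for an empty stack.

ε

(s0, xxxxy, Z) ⊢ (s1, xxxy, DZ) ⊢ (s0, xxy, Z) ⊢ (s1, xy, DZ) ⊢ (s0, y, Z) ⊢ (s1, ε, ε)
All input consumed in state s1 with stack ε.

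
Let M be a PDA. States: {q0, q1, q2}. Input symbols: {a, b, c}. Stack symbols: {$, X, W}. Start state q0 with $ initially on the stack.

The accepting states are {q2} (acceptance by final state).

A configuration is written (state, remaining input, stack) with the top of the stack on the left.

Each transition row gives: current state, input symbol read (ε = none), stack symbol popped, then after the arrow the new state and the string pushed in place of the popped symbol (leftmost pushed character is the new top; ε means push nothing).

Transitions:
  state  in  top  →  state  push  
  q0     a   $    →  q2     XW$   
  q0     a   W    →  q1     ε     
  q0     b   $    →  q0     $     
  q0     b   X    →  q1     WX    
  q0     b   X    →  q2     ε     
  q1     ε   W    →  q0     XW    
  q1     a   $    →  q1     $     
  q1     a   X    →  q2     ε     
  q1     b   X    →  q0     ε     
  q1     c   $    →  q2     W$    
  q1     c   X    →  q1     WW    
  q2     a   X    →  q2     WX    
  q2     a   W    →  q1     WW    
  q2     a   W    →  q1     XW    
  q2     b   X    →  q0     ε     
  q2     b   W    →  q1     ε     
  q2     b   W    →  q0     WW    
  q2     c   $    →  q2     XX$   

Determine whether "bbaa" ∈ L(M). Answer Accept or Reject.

One accepting computation: (q0, bbaa, $) ⊢ (q0, baa, $) ⊢ (q0, aa, $) ⊢ (q2, a, XW$) ⊢ (q2, ε, WXW$)
All input consumed and state q2 ∈ F.

Accept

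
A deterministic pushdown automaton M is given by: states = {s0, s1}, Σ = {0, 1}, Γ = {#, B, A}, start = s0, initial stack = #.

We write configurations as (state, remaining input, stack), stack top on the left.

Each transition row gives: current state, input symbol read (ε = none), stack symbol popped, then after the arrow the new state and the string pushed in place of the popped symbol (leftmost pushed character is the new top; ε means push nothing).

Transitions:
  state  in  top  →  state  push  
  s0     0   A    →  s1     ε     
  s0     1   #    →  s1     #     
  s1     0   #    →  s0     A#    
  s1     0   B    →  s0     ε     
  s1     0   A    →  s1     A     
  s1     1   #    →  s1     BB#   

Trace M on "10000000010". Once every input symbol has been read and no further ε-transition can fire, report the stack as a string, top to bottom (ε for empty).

B#

(s0, 10000000010, #) ⊢ (s1, 0000000010, #) ⊢ (s0, 000000010, A#) ⊢ (s1, 00000010, #) ⊢ (s0, 0000010, A#) ⊢ (s1, 000010, #) ⊢ (s0, 00010, A#) ⊢ (s1, 0010, #) ⊢ (s0, 010, A#) ⊢ (s1, 10, #) ⊢ (s1, 0, BB#) ⊢ (s0, ε, B#)
All input consumed in state s0 with stack B#.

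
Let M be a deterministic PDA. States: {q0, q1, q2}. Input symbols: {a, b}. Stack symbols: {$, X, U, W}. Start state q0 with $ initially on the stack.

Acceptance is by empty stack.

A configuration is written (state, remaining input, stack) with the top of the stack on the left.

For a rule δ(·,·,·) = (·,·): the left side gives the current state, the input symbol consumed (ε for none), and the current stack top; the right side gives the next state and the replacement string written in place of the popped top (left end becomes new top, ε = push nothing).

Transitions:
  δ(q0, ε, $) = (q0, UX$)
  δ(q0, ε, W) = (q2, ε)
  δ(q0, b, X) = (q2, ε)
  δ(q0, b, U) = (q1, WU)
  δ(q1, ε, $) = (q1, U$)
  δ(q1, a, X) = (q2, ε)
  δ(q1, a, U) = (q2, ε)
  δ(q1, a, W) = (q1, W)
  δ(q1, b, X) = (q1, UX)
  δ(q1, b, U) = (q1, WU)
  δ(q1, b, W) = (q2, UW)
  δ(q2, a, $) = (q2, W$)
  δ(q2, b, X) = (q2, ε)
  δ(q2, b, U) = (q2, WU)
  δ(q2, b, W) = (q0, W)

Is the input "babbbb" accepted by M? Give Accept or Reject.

(q0, babbbb, $)
  ε-move, top $: go to q0, push UX$ → (q0, babbbb, UX$)
  read b, top U: go to q1, push WU → (q1, abbbb, WUX$)
  read a, top W: go to q1, push W → (q1, bbbb, WUX$)
  read b, top W: go to q2, push UW → (q2, bbb, UWUX$)
  read b, top U: go to q2, push WU → (q2, bb, WUWUX$)
  read b, top W: go to q0, push W → (q0, b, WUWUX$)
  ε-move, top W: go to q2, push ε → (q2, b, UWUX$)
  read b, top U: go to q2, push WU → (q2, ε, WUWUX$)
All input consumed; stack is WUWUX$, not empty, and no further ε-move applies.

Reject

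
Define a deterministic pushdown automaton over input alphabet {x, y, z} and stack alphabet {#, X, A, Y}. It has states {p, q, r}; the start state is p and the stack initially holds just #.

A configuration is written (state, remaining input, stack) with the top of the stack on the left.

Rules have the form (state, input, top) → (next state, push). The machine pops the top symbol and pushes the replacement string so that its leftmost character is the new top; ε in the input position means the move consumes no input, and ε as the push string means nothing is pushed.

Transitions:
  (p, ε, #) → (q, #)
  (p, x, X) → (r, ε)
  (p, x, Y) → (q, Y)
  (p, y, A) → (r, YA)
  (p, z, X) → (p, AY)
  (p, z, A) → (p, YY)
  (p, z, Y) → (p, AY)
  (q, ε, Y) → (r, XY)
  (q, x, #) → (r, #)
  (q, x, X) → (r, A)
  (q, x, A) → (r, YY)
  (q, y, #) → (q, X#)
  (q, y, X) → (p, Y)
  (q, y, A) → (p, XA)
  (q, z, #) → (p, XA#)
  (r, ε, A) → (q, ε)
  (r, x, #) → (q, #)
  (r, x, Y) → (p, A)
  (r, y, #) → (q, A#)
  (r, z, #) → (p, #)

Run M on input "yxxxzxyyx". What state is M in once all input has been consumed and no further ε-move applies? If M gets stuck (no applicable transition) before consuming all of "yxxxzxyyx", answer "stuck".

(p, yxxxzxyyx, #)
  ε-move, top #: go to q, push # → (q, yxxxzxyyx, #)
  read y, top #: go to q, push X# → (q, xxxzxyyx, X#)
  read x, top X: go to r, push A → (r, xxzxyyx, A#)
  ε-move, top A: go to q, push ε → (q, xxzxyyx, #)
  read x, top #: go to r, push # → (r, xzxyyx, #)
  read x, top #: go to q, push # → (q, zxyyx, #)
  read z, top #: go to p, push XA# → (p, xyyx, XA#)
  read x, top X: go to r, push ε → (r, yyx, A#)
  ε-move, top A: go to q, push ε → (q, yyx, #)
  read y, top #: go to q, push X# → (q, yx, X#)
  read y, top X: go to p, push Y → (p, x, Y#)
  read x, top Y: go to q, push Y → (q, ε, Y#)
  ε-move, top Y: go to r, push XY → (r, ε, XY#)
All input consumed; M is in state r.

r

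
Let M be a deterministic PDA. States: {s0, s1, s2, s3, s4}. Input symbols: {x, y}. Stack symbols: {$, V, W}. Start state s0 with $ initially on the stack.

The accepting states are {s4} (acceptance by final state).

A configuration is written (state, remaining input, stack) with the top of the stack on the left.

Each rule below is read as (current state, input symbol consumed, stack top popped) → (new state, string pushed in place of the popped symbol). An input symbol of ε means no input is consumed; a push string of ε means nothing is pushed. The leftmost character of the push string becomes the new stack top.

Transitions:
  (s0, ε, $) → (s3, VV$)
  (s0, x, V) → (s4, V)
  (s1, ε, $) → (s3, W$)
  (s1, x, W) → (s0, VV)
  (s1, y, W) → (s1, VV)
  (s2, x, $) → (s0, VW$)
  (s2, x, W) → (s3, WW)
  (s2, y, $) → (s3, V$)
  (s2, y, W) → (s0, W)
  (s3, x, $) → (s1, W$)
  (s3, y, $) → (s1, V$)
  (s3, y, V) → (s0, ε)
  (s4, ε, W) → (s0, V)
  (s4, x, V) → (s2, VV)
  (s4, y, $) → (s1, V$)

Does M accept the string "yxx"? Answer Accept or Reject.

Reject

(s0, yxx, $) ⊢ (s3, yxx, VV$) ⊢ (s0, xx, V$) ⊢ (s4, x, V$) ⊢ (s2, ε, VV$)
All input consumed; state s2 ∉ F and no further ε-move applies.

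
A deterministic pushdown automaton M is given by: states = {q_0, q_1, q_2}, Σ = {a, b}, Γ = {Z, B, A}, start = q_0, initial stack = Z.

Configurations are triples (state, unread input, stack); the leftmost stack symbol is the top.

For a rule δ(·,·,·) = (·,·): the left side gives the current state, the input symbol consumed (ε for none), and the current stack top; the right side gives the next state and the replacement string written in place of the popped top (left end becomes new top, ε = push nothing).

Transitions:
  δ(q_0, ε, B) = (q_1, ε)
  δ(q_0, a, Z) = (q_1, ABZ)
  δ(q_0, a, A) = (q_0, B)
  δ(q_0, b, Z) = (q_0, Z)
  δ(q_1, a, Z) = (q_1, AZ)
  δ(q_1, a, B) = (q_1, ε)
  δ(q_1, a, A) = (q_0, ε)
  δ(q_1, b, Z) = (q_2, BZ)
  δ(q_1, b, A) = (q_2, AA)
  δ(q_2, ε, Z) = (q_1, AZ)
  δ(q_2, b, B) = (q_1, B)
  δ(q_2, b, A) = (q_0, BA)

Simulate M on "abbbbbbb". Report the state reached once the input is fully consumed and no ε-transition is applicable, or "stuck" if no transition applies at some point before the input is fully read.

q_2

(q_0, abbbbbbb, Z) ⊢ (q_1, bbbbbbb, ABZ) ⊢ (q_2, bbbbbb, AABZ) ⊢ (q_0, bbbbb, BAABZ) ⊢ (q_1, bbbbb, AABZ) ⊢ (q_2, bbbb, AAABZ) ⊢ (q_0, bbb, BAAABZ) ⊢ (q_1, bbb, AAABZ) ⊢ (q_2, bb, AAAABZ) ⊢ (q_0, b, BAAAABZ) ⊢ (q_1, b, AAAABZ) ⊢ (q_2, ε, AAAAABZ)
All input consumed; M is in state q_2.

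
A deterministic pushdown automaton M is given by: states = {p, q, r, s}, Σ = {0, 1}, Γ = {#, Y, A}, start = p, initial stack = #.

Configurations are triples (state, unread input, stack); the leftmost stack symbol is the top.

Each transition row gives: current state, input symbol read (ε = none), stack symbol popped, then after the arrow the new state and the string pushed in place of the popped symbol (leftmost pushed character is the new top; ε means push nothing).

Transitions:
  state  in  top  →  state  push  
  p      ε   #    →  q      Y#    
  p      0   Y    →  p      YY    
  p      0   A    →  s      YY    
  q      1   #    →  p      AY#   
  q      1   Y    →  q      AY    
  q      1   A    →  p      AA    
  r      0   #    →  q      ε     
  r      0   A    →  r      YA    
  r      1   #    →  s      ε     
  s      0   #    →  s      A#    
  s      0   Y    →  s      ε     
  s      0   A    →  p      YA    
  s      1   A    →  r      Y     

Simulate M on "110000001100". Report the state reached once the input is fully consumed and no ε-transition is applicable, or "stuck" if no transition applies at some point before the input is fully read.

(p, 110000001100, #)
  ε-move, top #: go to q, push Y# → (q, 110000001100, Y#)
  read 1, top Y: go to q, push AY → (q, 10000001100, AY#)
  read 1, top A: go to p, push AA → (p, 0000001100, AAY#)
  read 0, top A: go to s, push YY → (s, 000001100, YYAY#)
  read 0, top Y: go to s, push ε → (s, 00001100, YAY#)
  read 0, top Y: go to s, push ε → (s, 0001100, AY#)
  read 0, top A: go to p, push YA → (p, 001100, YAY#)
  read 0, top Y: go to p, push YY → (p, 01100, YYAY#)
  read 0, top Y: go to p, push YY → (p, 1100, YYYAY#)
No transition for (p, 1, top Y); M blocks with input 1100 remaining.

stuck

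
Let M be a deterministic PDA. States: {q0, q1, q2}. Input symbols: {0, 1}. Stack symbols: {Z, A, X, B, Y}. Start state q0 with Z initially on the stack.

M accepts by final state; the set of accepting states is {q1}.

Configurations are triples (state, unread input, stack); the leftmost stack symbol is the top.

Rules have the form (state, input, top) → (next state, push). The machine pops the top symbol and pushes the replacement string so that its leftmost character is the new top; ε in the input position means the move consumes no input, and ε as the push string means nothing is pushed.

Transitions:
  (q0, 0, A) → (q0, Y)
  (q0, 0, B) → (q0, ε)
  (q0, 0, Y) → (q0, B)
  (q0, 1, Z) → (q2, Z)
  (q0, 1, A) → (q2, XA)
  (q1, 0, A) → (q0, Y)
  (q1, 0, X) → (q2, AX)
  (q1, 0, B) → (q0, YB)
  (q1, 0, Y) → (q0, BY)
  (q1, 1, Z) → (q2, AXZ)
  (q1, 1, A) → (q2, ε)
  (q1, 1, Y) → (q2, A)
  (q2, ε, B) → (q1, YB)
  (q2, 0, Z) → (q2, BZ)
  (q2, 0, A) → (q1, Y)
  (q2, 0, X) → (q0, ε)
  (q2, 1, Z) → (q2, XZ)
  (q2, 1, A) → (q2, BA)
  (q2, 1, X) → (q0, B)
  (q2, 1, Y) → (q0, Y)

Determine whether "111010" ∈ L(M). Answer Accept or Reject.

Accept

(q0, 111010, Z)
  read 1, top Z: go to q2, push Z → (q2, 11010, Z)
  read 1, top Z: go to q2, push XZ → (q2, 1010, XZ)
  read 1, top X: go to q0, push B → (q0, 010, BZ)
  read 0, top B: go to q0, push ε → (q0, 10, Z)
  read 1, top Z: go to q2, push Z → (q2, 0, Z)
  read 0, top Z: go to q2, push BZ → (q2, ε, BZ)
  ε-move, top B: go to q1, push YB → (q1, ε, YBZ)
All input consumed; state q1 ∈ F.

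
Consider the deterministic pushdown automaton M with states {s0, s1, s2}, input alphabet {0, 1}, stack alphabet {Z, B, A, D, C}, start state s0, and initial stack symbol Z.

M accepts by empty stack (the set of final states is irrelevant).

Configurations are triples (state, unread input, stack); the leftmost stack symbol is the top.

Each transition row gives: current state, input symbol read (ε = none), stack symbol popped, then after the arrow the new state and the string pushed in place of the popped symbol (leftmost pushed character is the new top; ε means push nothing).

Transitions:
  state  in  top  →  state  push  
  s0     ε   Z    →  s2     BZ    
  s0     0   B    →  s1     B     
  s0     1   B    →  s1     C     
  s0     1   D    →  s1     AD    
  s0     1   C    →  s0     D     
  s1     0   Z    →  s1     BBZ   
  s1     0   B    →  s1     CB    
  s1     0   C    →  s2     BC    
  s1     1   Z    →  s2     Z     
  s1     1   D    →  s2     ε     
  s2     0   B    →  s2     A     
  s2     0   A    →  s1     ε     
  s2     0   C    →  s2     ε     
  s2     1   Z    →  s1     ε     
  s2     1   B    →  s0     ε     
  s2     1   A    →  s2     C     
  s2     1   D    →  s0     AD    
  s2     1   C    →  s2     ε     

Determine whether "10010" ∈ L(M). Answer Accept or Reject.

Reject

(s0, 10010, Z)
  ε-move, top Z: go to s2, push BZ → (s2, 10010, BZ)
  read 1, top B: go to s0, push ε → (s0, 0010, Z)
  ε-move, top Z: go to s2, push BZ → (s2, 0010, BZ)
  read 0, top B: go to s2, push A → (s2, 010, AZ)
  read 0, top A: go to s1, push ε → (s1, 10, Z)
  read 1, top Z: go to s2, push Z → (s2, 0, Z)
No transition applies at (s2, 0, Z); input not fully consumed.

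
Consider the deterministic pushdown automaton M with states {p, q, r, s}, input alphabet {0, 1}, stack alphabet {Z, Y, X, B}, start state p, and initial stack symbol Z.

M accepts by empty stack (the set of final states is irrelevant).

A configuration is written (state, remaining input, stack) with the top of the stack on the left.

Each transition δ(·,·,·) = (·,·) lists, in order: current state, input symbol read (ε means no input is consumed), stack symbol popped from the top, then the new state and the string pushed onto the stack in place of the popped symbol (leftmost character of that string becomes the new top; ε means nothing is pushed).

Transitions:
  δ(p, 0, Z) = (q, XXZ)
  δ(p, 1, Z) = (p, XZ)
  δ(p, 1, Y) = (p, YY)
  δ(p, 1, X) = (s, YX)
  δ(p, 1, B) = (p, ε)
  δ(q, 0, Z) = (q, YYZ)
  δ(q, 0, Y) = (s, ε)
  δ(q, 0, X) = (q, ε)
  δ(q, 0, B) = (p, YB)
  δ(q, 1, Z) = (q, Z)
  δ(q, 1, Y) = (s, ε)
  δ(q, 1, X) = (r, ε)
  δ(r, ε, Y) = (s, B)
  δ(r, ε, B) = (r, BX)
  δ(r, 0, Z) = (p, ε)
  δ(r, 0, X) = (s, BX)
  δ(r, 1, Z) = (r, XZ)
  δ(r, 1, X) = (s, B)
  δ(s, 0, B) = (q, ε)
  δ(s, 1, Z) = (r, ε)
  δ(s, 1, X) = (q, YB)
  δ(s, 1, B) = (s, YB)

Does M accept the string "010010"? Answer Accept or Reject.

(p, 010010, Z)
  read 0, top Z: go to q, push XXZ → (q, 10010, XXZ)
  read 1, top X: go to r, push ε → (r, 0010, XZ)
  read 0, top X: go to s, push BX → (s, 010, BXZ)
  read 0, top B: go to q, push ε → (q, 10, XZ)
  read 1, top X: go to r, push ε → (r, 0, Z)
  read 0, top Z: go to p, push ε → (p, ε, ε)
All input consumed and the stack is empty.

Accept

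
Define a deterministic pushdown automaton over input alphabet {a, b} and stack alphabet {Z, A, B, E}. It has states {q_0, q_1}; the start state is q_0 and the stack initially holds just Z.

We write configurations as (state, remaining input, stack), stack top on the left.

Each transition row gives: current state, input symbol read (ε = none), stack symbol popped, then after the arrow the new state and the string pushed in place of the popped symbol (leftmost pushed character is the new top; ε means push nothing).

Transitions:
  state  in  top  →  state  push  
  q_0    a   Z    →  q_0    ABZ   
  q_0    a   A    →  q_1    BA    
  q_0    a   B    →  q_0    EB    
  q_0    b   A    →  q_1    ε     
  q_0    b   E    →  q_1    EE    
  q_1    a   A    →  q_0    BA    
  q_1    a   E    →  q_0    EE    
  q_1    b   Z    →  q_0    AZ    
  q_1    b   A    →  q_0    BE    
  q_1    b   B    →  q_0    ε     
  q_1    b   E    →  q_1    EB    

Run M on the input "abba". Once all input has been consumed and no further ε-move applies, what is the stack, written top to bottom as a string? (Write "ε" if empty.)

(q_0, abba, Z)
  read a, top Z: go to q_0, push ABZ → (q_0, bba, ABZ)
  read b, top A: go to q_1, push ε → (q_1, ba, BZ)
  read b, top B: go to q_0, push ε → (q_0, a, Z)
  read a, top Z: go to q_0, push ABZ → (q_0, ε, ABZ)
All input consumed in state q_0 with stack ABZ.

ABZ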